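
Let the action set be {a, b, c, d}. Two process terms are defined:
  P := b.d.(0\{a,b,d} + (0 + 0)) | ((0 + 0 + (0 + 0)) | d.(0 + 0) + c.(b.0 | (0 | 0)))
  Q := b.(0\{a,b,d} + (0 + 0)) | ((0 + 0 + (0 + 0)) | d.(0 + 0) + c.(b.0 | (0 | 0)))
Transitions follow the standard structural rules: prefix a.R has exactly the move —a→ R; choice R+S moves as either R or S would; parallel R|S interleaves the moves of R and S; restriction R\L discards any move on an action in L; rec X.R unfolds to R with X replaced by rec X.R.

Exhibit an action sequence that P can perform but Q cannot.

Reachable graph of P (12 states):
  s0 = b.d.(0\{a,b,d} + (0 + 0)) | ((0 + 0 + (0 + 0)) | d.(0 + 0) + c.(b.0 | (0 | 0))) has moves -b-> s1, -c-> s2, -d-> s3
  s1 = d.(0\{a,b,d} + (0 + 0)) | ((0 + 0 + (0 + 0)) | d.(0 + 0) + c.(b.0 | (0 | 0))) has moves -c-> s4, -d-> s5, -d-> s6
  s2 = b.d.(0\{a,b,d} + (0 + 0)) | (b.0 | (0 | 0)) has moves -b-> s4, -b-> s7
  s3 = b.d.(0\{a,b,d} + (0 + 0)) | ((0 + 0 + (0 + 0)) | (0 + 0)) has moves -b-> s6
  s4 = d.(0\{a,b,d} + (0 + 0)) | (b.0 | (0 | 0)) has moves -b-> s8, -d-> s9
  s5 = (0\{a,b,d} + (0 + 0)) | ((0 + 0 + (0 + 0)) | d.(0 + 0) + c.(b.0 | (0 | 0))) has moves -c-> s9, -d-> s10
  s6 = d.(0\{a,b,d} + (0 + 0)) | ((0 + 0 + (0 + 0)) | (0 + 0)) has moves -d-> s10
  s7 = b.d.(0\{a,b,d} + (0 + 0)) | (0 | (0 | 0)) has moves -b-> s8
  s8 = d.(0\{a,b,d} + (0 + 0)) | (0 | (0 | 0)) has moves -d-> s11
  s9 = (0\{a,b,d} + (0 + 0)) | (b.0 | (0 | 0)) has moves -b-> s11
  s10 = (0\{a,b,d} + (0 + 0)) | ((0 + 0 + (0 + 0)) | (0 + 0)) has moves ·
  s11 = (0\{a,b,d} + (0 + 0)) | (0 | (0 | 0)) has moves ·
Reachable graph of Q (8 states):
  t0 = b.(0\{a,b,d} + (0 + 0)) | ((0 + 0 + (0 + 0)) | d.(0 + 0) + c.(b.0 | (0 | 0))) has moves -b-> t1, -c-> t2, -d-> t3
  t1 = (0\{a,b,d} + (0 + 0)) | ((0 + 0 + (0 + 0)) | d.(0 + 0) + c.(b.0 | (0 | 0))) has moves -c-> t4, -d-> t5
  t2 = b.(0\{a,b,d} + (0 + 0)) | (b.0 | (0 | 0)) has moves -b-> t4, -b-> t6
  t3 = b.(0\{a,b,d} + (0 + 0)) | ((0 + 0 + (0 + 0)) | (0 + 0)) has moves -b-> t5
  t4 = (0\{a,b,d} + (0 + 0)) | (b.0 | (0 | 0)) has moves -b-> t7
  t5 = (0\{a,b,d} + (0 + 0)) | ((0 + 0 + (0 + 0)) | (0 + 0)) has moves ·
  t6 = b.(0\{a,b,d} + (0 + 0)) | (0 | (0 | 0)) has moves -b-> t7
  t7 = (0\{a,b,d} + (0 + 0)) | (0 | (0 | 0)) has moves ·
Trace ⟨bcd⟩ through P, begin at {s0}:
  after b @ step 1: {s1}
  after c @ step 2: {s4}
  after d @ step 3: {s9}
  ✓ P
Trace ⟨bcd⟩ through Q, begin at {t0}:
  after b @ step 1: {t1}
  after c @ step 2: {t4}
  after d @ step 3: ∅ (Q stuck)

bcd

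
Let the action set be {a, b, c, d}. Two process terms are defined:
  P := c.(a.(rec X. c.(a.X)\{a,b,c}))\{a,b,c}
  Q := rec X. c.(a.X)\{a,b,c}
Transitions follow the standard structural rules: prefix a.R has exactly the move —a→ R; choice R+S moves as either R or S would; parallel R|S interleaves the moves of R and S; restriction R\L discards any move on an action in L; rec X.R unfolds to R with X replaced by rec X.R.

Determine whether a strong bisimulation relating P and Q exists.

bisimilar

Reachable graph of P (2 states):
  m0 = c.(a.(rec X. c.(a.X)\{a,b,c}))\{a,b,c} :: -c-> m1
  m1 = (a.(rec X. c.(a.X)\{a,b,c}))\{a,b,c} :: ∅
Reachable graph of Q (2 states):
  n0 = rec X. c.(a.X)\{a,b,c} :: -c-> n1
  n1 = (a.(rec X. c.(a.X)\{a,b,c}))\{a,b,c} :: ∅
Coarsest stable partition (strong bisimilarity classes):
  B0 = {m0, n0}
  B1 = {m1, n1}
m0 ∈ B0, n0 ∈ B0 → same block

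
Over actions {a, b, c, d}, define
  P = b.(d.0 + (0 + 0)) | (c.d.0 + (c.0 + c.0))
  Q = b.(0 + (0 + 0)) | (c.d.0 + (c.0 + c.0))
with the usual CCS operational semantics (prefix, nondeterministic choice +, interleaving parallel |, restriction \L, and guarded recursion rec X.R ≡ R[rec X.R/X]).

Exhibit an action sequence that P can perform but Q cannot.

Reachable graph of P (9 states):
  s0 = b.(d.0 + (0 + 0)) | (c.d.0 + (c.0 + c.0)) | =b=> s1, =c=> s2, =c=> s3
  s1 = (d.0 + (0 + 0)) | (c.d.0 + (c.0 + c.0)) | =c=> s4, =c=> s5, =d=> s6
  s2 = b.(d.0 + (0 + 0)) | 0 | =b=> s4
  s3 = b.(d.0 + (0 + 0)) | d.0 | =b=> s5, =d=> s2
  s4 = (d.0 + (0 + 0)) | 0 | =d=> s7
  s5 = (d.0 + (0 + 0)) | d.0 | =d=> s4, =d=> s8
  s6 = 0 | (c.d.0 + (c.0 + c.0)) | =c=> s7, =c=> s8
  s7 = 0 | 0 | (no moves)
  s8 = 0 | d.0 | =d=> s7
Reachable graph of Q (6 states):
  t0 = b.(0 + (0 + 0)) | (c.d.0 + (c.0 + c.0)) | =b=> t1, =c=> t2, =c=> t3
  t1 = (0 + (0 + 0)) | (c.d.0 + (c.0 + c.0)) | =c=> t4, =c=> t5
  t2 = b.(0 + (0 + 0)) | 0 | =b=> t4
  t3 = b.(0 + (0 + 0)) | d.0 | =b=> t5, =d=> t2
  t4 = (0 + (0 + 0)) | 0 | (no moves)
  t5 = (0 + (0 + 0)) | d.0 | =d=> t4
Run σ = ⟨bd⟩ on P: start {s0}
  after b @ step 1: {s1}
  after d @ step 2: {s6}
  — P admits the full trace.
Run σ = ⟨bd⟩ on Q: start {t0}
  after b @ step 1: {t1}
  after d @ step 2: ∅ (Q stuck)

bd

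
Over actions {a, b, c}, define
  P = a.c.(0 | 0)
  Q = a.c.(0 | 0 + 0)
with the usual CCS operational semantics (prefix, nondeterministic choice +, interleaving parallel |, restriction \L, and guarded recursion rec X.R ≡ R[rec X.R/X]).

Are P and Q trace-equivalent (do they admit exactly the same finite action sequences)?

Reachable graph of P (3 states):
  m0 = a.c.(0 | 0) has moves —a→ m1
  m1 = c.(0 | 0) has moves —c→ m2
  m2 = 0 | 0 has moves (no moves)
Reachable graph of Q (3 states):
  n0 = a.c.(0 | 0 + 0) has moves —a→ n1
  n1 = c.(0 | 0 + 0) has moves —c→ n2
  n2 = 0 | 0 + 0 has moves (no moves)
Bisimilarity quotient blocks:
  B0 = {m0, n0}
  B1 = {m1, n1}
  B2 = {m2, n2}
m0 ∈ B0, n0 ∈ B0 → same block
Bisimilar ⇒ trace-equivalent.

traces(P) = traces(Q)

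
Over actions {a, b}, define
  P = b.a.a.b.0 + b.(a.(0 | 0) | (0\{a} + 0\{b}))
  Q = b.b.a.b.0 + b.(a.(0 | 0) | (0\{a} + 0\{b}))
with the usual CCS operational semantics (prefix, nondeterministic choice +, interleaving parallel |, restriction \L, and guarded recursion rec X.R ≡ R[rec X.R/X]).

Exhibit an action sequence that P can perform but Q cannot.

P's transition system — 7 states:
  m0 = b.a.a.b.0 + b.(a.(0 | 0) | (0\{a} + 0\{b})) | ··b··> m1, ··b··> m2
  m1 = a.(0 | 0) | (0\{a} + 0\{b}) | ··a··> m3
  m2 = a.a.b.0 | ··a··> m4
  m3 = 0 | 0 | (0\{a} + 0\{b}) | ∅
  m4 = a.b.0 | ··a··> m5
  m5 = b.0 | ··b··> m6
  m6 = 0 | ∅
Q's transition system — 7 states:
  n0 = b.b.a.b.0 + b.(a.(0 | 0) | (0\{a} + 0\{b})) | ··b··> n1, ··b··> n2
  n1 = a.(0 | 0) | (0\{a} + 0\{b}) | ··a··> n3
  n2 = b.a.b.0 | ··b··> n4
  n3 = 0 | 0 | (0\{a} + 0\{b}) | ∅
  n4 = a.b.0 | ··a··> n5
  n5 = b.0 | ··b··> n6
  n6 = 0 | ∅
Executing baa from P (initial set {m0}):
  step 1 (b): {m1, m2}
  step 2 (a): {m3, m4}
  step 3 (a): {m5}
  P completes σ.
Executing baa from Q (initial set {n0}):
  step 1 (b): {n1, n2}
  step 2 (a): {n3}
  step 3 (a): ∅  — Q cannot continue

baa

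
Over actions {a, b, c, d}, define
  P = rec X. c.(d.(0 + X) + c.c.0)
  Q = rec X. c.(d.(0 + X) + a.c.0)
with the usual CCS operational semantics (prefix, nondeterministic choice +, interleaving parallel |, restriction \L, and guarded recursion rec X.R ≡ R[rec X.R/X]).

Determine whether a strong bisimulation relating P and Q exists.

P's transition system — 5 states:
  u0 = rec X. c.(d.(0 + X) + c.c.0) has moves =c=> u1
  u1 = d.(0 + (rec X. c.(d.(0 + X) + c.c.0))) + c.c.0 has moves =c=> u2, =d=> u3
  u2 = c.0 has moves =c=> u4
  u3 = 0 + (rec X. c.(d.(0 + X) + c.c.0)) has moves =c=> u1
  u4 = 0 has moves stopped
Q's transition system — 5 states:
  v0 = rec X. c.(d.(0 + X) + a.c.0) has moves =c=> v1
  v1 = d.(0 + (rec X. c.(d.(0 + X) + a.c.0))) + a.c.0 has moves =a=> v2, =d=> v3
  v2 = c.0 has moves =c=> v4
  v3 = 0 + (rec X. c.(d.(0 + X) + a.c.0)) has moves =c=> v1
  v4 = 0 has moves stopped
Partition-refinement fixed point:
  B0 = {u0, u3}
  B1 = {u1}
  B2 = {u2, v2}
  B3 = {u4, v4}
  B4 = {v0, v3}
  B5 = {v1}
u0 ∈ B0, v0 ∈ B4 → different blocks

not bisimilar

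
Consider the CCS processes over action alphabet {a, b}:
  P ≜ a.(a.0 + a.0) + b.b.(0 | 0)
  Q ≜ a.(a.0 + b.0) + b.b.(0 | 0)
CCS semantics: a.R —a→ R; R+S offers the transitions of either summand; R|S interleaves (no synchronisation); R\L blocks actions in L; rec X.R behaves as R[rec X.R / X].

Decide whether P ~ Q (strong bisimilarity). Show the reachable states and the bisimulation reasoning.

not bisimilar

P's transition system — 5 states:
  u0 = a.(a.0 + a.0) + b.b.(0 | 0) :: =a=> u1, =b=> u2
  u1 = a.0 + a.0 :: =a=> u3
  u2 = b.(0 | 0) :: =b=> u4
  u3 = 0 :: ∅
  u4 = 0 | 0 :: ∅
Q's transition system — 5 states:
  v0 = a.(a.0 + b.0) + b.b.(0 | 0) :: =a=> v1, =b=> v2
  v1 = a.0 + b.0 :: =a=> v3, =b=> v3
  v2 = b.(0 | 0) :: =b=> v4
  v3 = 0 :: ∅
  v4 = 0 | 0 :: ∅
Partition-refinement fixed point:
  B0 = {u0}
  B1 = {u2, v2}
  B2 = {u3, u4, v3, v4}
  B3 = {u1}
  B4 = {v0}
  B5 = {v1}
u0 ∈ B0, v0 ∈ B4 → different blocks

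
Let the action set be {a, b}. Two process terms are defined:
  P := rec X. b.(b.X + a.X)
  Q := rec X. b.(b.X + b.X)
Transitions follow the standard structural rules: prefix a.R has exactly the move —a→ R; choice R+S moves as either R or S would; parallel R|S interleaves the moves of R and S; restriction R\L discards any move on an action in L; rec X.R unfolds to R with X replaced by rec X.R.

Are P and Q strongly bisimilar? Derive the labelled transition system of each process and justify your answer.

LTS(P): 2 reachable states
  p0 = rec X. b.(b.X + a.X) has moves ··b··> p1
  p1 = b.(rec X. b.(b.X + a.X)) + a.(rec X. b.(b.X + a.X)) has moves ··a··> p0, ··b··> p0
LTS(Q): 2 reachable states
  q0 = rec X. b.(b.X + b.X) has moves ··b··> q1
  q1 = b.(rec X. b.(b.X + b.X)) + b.(rec X. b.(b.X + b.X)) has moves ··b··> q0
Coarsest stable partition (strong bisimilarity classes):
  B0 = {p0}
  B1 = {p1}
  B2 = {q0, q1}
p0 ∈ B0, q0 ∈ B2 → different blocks

P ≁ Q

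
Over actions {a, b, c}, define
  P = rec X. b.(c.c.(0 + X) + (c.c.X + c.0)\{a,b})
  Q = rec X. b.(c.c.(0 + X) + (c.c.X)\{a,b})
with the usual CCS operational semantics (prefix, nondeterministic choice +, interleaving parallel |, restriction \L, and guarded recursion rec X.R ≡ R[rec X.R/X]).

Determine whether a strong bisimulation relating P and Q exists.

LTS(P): 7 reachable states
  m0 = rec X. b.(c.c.(0 + X) + (c.c.X + c.0)\{a,b}) → —b→ m1
  m1 = c.c.(0 + (rec X. b.(c.c.(0 + X) + (c.c.X + c.0)\{a,b}))) + (c.c.(rec X. b.(c.c.(0 + X) + (c.c.X + c.0)\{a,b})) + c.0)\{a,b} → —c→ m2, —c→ m3, —c→ m4
  m2 = (c.(rec X. b.(c.c.(0 + X) + (c.c.X + c.0)\{a,b})))\{a,b} → —c→ m5
  m3 = 0\{a,b} → stopped
  m4 = c.(0 + (rec X. b.(c.c.(0 + X) + (c.c.X + c.0)\{a,b}))) → —c→ m6
  m5 = (rec X. b.(c.c.(0 + X) + (c.c.X + c.0)\{a,b}))\{a,b} → stopped
  m6 = 0 + (rec X. b.(c.c.(0 + X) + (c.c.X + c.0)\{a,b})) → —b→ m1
LTS(Q): 6 reachable states
  n0 = rec X. b.(c.c.(0 + X) + (c.c.X)\{a,b}) → —b→ n1
  n1 = c.c.(0 + (rec X. b.(c.c.(0 + X) + (c.c.X)\{a,b}))) + (c.c.(rec X. b.(c.c.(0 + X) + (c.c.X)\{a,b})))\{a,b} → —c→ n2, —c→ n3
  n2 = (c.(rec X. b.(c.c.(0 + X) + (c.c.X)\{a,b})))\{a,b} → —c→ n4
  n3 = c.(0 + (rec X. b.(c.c.(0 + X) + (c.c.X)\{a,b}))) → —c→ n5
  n4 = (rec X. b.(c.c.(0 + X) + (c.c.X)\{a,b}))\{a,b} → stopped
  n5 = 0 + (rec X. b.(c.c.(0 + X) + (c.c.X)\{a,b})) → —b→ n1
Partition-refinement fixed point:
  B0 = {m0, m6}
  B1 = {m1}
  B2 = {m3, m5, n4}
  B3 = {m4}
  B4 = {m2, n2}
  B5 = {n0, n5}
  B6 = {n1}
  B7 = {n3}
m0 ∈ B0, n0 ∈ B5 → different blocks

NO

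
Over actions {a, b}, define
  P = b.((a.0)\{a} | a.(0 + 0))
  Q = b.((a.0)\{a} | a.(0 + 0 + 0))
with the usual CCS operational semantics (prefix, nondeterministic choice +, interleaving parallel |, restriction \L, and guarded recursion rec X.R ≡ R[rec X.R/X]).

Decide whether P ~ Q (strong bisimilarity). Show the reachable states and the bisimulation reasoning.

Reachable graph of P (3 states):
  m0 = b.((a.0)\{a} | a.(0 + 0)) :: =b=> m1
  m1 = (a.0)\{a} | a.(0 + 0) :: =a=> m2
  m2 = (a.0)\{a} | (0 + 0) :: ·
Reachable graph of Q (3 states):
  n0 = b.((a.0)\{a} | a.(0 + 0 + 0)) :: =b=> n1
  n1 = (a.0)\{a} | a.(0 + 0 + 0) :: =a=> n2
  n2 = (a.0)\{a} | (0 + 0 + 0) :: ·
Partition-refinement fixed point:
  B0 = {m0, n0}
  B1 = {m1, n1}
  B2 = {m2, n2}
m0 ∈ B0, n0 ∈ B0 → same block

P ~ Q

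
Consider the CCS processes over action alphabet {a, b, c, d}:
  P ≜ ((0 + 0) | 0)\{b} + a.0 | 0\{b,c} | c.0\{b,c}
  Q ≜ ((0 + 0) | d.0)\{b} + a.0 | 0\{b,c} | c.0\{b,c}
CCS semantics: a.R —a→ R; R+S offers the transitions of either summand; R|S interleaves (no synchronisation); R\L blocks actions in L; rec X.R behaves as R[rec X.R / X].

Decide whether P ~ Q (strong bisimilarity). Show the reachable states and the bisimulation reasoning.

Reachable graph of P (4 states):
  s0 = ((0 + 0) | 0)\{b} + a.0 | 0\{b,c} | c.0\{b,c} → --a--▸ s1, --c--▸ s2
  s1 = 0 | 0\{b,c} | c.0\{b,c} → --c--▸ s3
  s2 = a.0 | 0\{b,c} | 0\{b,c} → --a--▸ s3
  s3 = 0 | 0\{b,c} | 0\{b,c} → deadlocked
Reachable graph of Q (5 states):
  t0 = ((0 + 0) | d.0)\{b} + a.0 | 0\{b,c} | c.0\{b,c} → --a--▸ t1, --c--▸ t2, --d--▸ t3
  t1 = 0 | 0\{b,c} | c.0\{b,c} → --c--▸ t4
  t2 = a.0 | 0\{b,c} | 0\{b,c} → --a--▸ t4
  t3 = ((0 + 0) | 0)\{b} → deadlocked
  t4 = 0 | 0\{b,c} | 0\{b,c} → deadlocked
Coarsest stable partition (strong bisimilarity classes):
  B0 = {s0}
  B1 = {s1, t1}
  B2 = {s3, t3, t4}
  B3 = {s2, t2}
  B4 = {t0}
s0 ∈ B0, t0 ∈ B4 → different blocks

NO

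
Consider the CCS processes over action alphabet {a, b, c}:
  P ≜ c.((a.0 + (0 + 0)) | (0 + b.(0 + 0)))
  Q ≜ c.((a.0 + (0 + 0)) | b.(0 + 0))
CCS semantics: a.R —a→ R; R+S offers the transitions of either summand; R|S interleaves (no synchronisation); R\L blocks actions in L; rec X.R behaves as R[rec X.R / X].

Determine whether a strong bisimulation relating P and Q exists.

P's transition system — 5 states:
  p0 = c.((a.0 + (0 + 0)) | (0 + b.(0 + 0))) :: —c→ p1
  p1 = (a.0 + (0 + 0)) | (0 + b.(0 + 0)) :: —a→ p2, —b→ p3
  p2 = 0 | (0 + b.(0 + 0)) :: —b→ p4
  p3 = (a.0 + (0 + 0)) | (0 + 0) :: —a→ p4
  p4 = 0 | (0 + 0) :: (no moves)
Q's transition system — 5 states:
  q0 = c.((a.0 + (0 + 0)) | b.(0 + 0)) :: —c→ q1
  q1 = (a.0 + (0 + 0)) | b.(0 + 0) :: —a→ q2, —b→ q3
  q2 = 0 | b.(0 + 0) :: —b→ q4
  q3 = (a.0 + (0 + 0)) | (0 + 0) :: —a→ q4
  q4 = 0 | (0 + 0) :: (no moves)
Bisimilarity quotient blocks:
  B0 = {p0, q0}
  B1 = {p1, q1}
  B2 = {p3, q3}
  B3 = {p4, q4}
  B4 = {p2, q2}
p0 ∈ B0, q0 ∈ B0 → same block

P ~ Q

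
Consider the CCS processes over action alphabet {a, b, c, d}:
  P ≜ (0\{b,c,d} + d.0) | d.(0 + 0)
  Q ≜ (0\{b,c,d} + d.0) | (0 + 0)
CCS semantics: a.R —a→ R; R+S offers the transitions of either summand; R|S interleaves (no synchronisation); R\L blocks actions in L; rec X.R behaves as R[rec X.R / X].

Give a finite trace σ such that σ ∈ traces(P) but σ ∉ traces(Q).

dd

Reachable graph of P (4 states):
  s0 = (0\{b,c,d} + d.0) | d.(0 + 0) ⊢ -d-> s1, -d-> s2
  s1 = (0\{b,c,d} + d.0) | (0 + 0) ⊢ -d-> s3
  s2 = 0 | d.(0 + 0) ⊢ -d-> s3
  s3 = 0 | (0 + 0) ⊢ ∅
Reachable graph of Q (2 states):
  t0 = (0\{b,c,d} + d.0) | (0 + 0) ⊢ -d-> t1
  t1 = 0 | (0 + 0) ⊢ ∅
Executing dd from P (initial set {s0}):
  [1] d ⇒ {s1, s2}
  [2] d ⇒ {s3}
  — P admits the full trace.
Executing dd from Q (initial set {t0}):
  [1] d ⇒ {t1}
  [2] d ⇒ ∅  — Q cannot continue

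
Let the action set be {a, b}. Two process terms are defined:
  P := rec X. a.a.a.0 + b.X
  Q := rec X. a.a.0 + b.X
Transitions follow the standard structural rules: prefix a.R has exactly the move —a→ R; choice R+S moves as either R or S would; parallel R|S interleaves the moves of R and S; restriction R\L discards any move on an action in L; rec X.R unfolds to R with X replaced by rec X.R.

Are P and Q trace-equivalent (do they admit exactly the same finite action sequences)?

Reachable graph of P (4 states):
  p0 = rec X. a.a.a.0 + b.X ⊢ -a-> p1, -b-> p0
  p1 = a.a.0 ⊢ -a-> p2
  p2 = a.0 ⊢ -a-> p3
  p3 = 0 ⊢ ∅
Reachable graph of Q (3 states):
  q0 = rec X. a.a.0 + b.X ⊢ -a-> q1, -b-> q0
  q1 = a.0 ⊢ -a-> q2
  q2 = 0 ⊢ ∅
Trace ⟨aaa⟩ through P, begin at {p0}:
  step 1 (a): {p1}
  step 2 (a): {p2}
  step 3 (a): {p3}
  — P admits the full trace.
Trace ⟨aaa⟩ through Q, begin at {q0}:
  step 1 (a): {q1}
  step 2 (a): {q2}
  step 3 (a): no successor for Q

NO — witness ⟨aaa⟩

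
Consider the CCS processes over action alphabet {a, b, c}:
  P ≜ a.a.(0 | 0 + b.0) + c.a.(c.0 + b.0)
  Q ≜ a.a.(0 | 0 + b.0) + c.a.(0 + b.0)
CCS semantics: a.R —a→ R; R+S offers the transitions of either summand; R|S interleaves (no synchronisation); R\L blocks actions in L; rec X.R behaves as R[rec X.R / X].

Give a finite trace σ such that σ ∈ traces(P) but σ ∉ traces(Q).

cac

LTS(P): 6 reachable states
  p0 = a.a.(0 | 0 + b.0) + c.a.(c.0 + b.0) has moves —a→ p1, —c→ p2
  p1 = a.(0 | 0 + b.0) has moves —a→ p3
  p2 = a.(c.0 + b.0) has moves —a→ p4
  p3 = 0 | 0 + b.0 has moves —b→ p5
  p4 = c.0 + b.0 has moves —b→ p5, —c→ p5
  p5 = 0 has moves ∅
LTS(Q): 6 reachable states
  q0 = a.a.(0 | 0 + b.0) + c.a.(0 + b.0) has moves —a→ q1, —c→ q2
  q1 = a.(0 | 0 + b.0) has moves —a→ q3
  q2 = a.(0 + b.0) has moves —a→ q4
  q3 = 0 | 0 + b.0 has moves —b→ q5
  q4 = 0 + b.0 has moves —b→ q5
  q5 = 0 has moves ∅
Executing cac from P (initial set {p0}):
  after c @ step 1: {p2}
  after a @ step 2: {p4}
  after c @ step 3: {p5}
  P completes σ.
Executing cac from Q (initial set {q0}):
  after c @ step 1: {q2}
  after a @ step 2: {q4}
  after c @ step 3: ∅  — Q cannot continue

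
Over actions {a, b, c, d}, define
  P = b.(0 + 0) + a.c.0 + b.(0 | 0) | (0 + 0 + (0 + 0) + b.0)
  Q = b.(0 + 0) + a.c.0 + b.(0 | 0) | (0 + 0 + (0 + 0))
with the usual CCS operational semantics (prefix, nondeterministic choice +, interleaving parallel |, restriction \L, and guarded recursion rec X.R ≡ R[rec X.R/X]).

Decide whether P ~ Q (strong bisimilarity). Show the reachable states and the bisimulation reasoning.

Reachable graph of P (7 states):
  u0 = b.(0 + 0) + a.c.0 + b.(0 | 0) | (0 + 0 + (0 + 0) + b.0) → ··a··> u1, ··b··> u2, ··b··> u3, ··b··> u4
  u1 = c.0 → ··c··> u5
  u2 = 0 + 0 → (no moves)
  u3 = 0 | 0 | (0 + 0 + (0 + 0) + b.0) → ··b··> u6
  u4 = b.(0 | 0) | 0 → ··b··> u6
  u5 = 0 → (no moves)
  u6 = 0 | 0 | 0 → (no moves)
Reachable graph of Q (5 states):
  v0 = b.(0 + 0) + a.c.0 + b.(0 | 0) | (0 + 0 + (0 + 0)) → ··a··> v1, ··b··> v2, ··b··> v3
  v1 = c.0 → ··c··> v4
  v2 = 0 + 0 → (no moves)
  v3 = 0 | 0 | (0 + 0 + (0 + 0)) → (no moves)
  v4 = 0 → (no moves)
Coarsest stable partition (strong bisimilarity classes):
  B0 = {u0}
  B1 = {u3, u4}
  B2 = {u2, u5, u6, v2, v3, v4}
  B3 = {u1, v1}
  B4 = {v0}
u0 ∈ B0, v0 ∈ B4 → different blocks

NO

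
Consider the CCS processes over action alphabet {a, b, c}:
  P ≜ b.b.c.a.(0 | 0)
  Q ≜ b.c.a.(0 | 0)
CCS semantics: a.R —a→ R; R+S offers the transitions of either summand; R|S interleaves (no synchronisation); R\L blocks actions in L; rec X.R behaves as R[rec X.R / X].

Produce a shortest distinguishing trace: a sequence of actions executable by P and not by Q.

Reachable graph of P (5 states):
  p0 = b.b.c.a.(0 | 0) ⊢ ··b··> p1
  p1 = b.c.a.(0 | 0) ⊢ ··b··> p2
  p2 = c.a.(0 | 0) ⊢ ··c··> p3
  p3 = a.(0 | 0) ⊢ ··a··> p4
  p4 = 0 | 0 ⊢ ∅
Reachable graph of Q (4 states):
  q0 = b.c.a.(0 | 0) ⊢ ··b··> q1
  q1 = c.a.(0 | 0) ⊢ ··c··> q2
  q2 = a.(0 | 0) ⊢ ··a··> q3
  q3 = 0 | 0 ⊢ ∅
Trace ⟨bb⟩ through P, begin at {p0}:
  step 1 (b): {p1}
  step 2 (b): {p2}
  P completes σ.
Trace ⟨bb⟩ through Q, begin at {q0}:
  step 1 (b): {q1}
  step 2 (b): ∅  — Q cannot continue

bb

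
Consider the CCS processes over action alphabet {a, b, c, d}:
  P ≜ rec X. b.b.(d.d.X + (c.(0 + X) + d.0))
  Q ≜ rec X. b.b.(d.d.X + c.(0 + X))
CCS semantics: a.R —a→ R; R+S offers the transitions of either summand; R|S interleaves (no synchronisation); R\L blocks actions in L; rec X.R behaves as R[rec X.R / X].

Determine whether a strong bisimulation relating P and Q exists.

P ≁ Q

LTS(P): 6 reachable states
  p0 = rec X. b.b.(d.d.X + (c.(0 + X) + d.0)) has moves —b→ p1
  p1 = b.(d.d.(rec X. b.b.(d.d.X + (c.(0 + X) + d.0))) + (c.(0 + (rec X. b.b.(d.d.X + (c.(0 + X) + d.0)))) + d.0)) has moves —b→ p2
  p2 = d.d.(rec X. b.b.(d.d.X + (c.(0 + X) + d.0))) + (c.(0 + (rec X. b.b.(d.d.X + (c.(0 + X) + d.0)))) + d.0) has moves —c→ p3, —d→ p4, —d→ p5
  p3 = 0 + (rec X. b.b.(d.d.X + (c.(0 + X) + d.0))) has moves —b→ p1
  p4 = 0 has moves ∅
  p5 = d.(rec X. b.b.(d.d.X + (c.(0 + X) + d.0))) has moves —d→ p0
LTS(Q): 5 reachable states
  q0 = rec X. b.b.(d.d.X + c.(0 + X)) has moves —b→ q1
  q1 = b.(d.d.(rec X. b.b.(d.d.X + c.(0 + X))) + c.(0 + (rec X. b.b.(d.d.X + c.(0 + X))))) has moves —b→ q2
  q2 = d.d.(rec X. b.b.(d.d.X + c.(0 + X))) + c.(0 + (rec X. b.b.(d.d.X + c.(0 + X)))) has moves —c→ q3, —d→ q4
  q3 = 0 + (rec X. b.b.(d.d.X + c.(0 + X))) has moves —b→ q1
  q4 = d.(rec X. b.b.(d.d.X + c.(0 + X))) has moves —d→ q0
Coarsest stable partition (strong bisimilarity classes):
  B0 = {p0, p3}
  B1 = {p1}
  B2 = {p2}
  B3 = {p5}
  B4 = {p4}
  B5 = {q0, q3}
  B6 = {q1}
  B7 = {q2}
  B8 = {q4}
p0 ∈ B0, q0 ∈ B5 → different blocks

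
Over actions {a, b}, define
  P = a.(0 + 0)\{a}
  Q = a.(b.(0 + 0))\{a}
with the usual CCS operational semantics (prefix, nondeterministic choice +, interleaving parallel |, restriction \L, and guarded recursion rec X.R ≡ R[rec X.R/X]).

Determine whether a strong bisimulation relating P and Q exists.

P's transition system — 2 states:
  m0 = a.(0 + 0)\{a} ⊢ --a--▸ m1
  m1 = (0 + 0)\{a} ⊢ deadlocked
Q's transition system — 3 states:
  n0 = a.(b.(0 + 0))\{a} ⊢ --a--▸ n1
  n1 = (b.(0 + 0))\{a} ⊢ --b--▸ n2
  n2 = (0 + 0)\{a} ⊢ deadlocked
Partition-refinement fixed point:
  B0 = {m0}
  B1 = {m1, n2}
  B2 = {n0}
  B3 = {n1}
m0 ∈ B0, n0 ∈ B2 → different blocks

NO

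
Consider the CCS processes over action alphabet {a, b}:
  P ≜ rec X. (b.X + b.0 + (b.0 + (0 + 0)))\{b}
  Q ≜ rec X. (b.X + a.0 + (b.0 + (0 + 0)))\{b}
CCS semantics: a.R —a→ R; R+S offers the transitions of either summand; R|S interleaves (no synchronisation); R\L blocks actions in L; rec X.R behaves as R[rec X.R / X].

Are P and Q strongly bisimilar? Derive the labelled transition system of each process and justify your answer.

LTS(P): 1 reachable states
  u0 = rec X. (b.X + b.0 + (b.0 + (0 + 0)))\{b} :: (no moves)
LTS(Q): 2 reachable states
  v0 = rec X. (b.X + a.0 + (b.0 + (0 + 0)))\{b} :: ··a··> v1
  v1 = 0\{b} :: (no moves)
Coarsest stable partition (strong bisimilarity classes):
  B0 = {u0, v1}
  B1 = {v0}
u0 ∈ B0, v0 ∈ B1 → different blocks

NO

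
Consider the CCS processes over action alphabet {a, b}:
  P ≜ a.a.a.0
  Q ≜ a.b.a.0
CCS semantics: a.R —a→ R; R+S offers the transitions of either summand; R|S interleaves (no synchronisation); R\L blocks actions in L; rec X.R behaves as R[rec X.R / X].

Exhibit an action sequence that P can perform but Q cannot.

LTS(P): 4 reachable states
  u0 = a.a.a.0 | -a-> u1
  u1 = a.a.0 | -a-> u2
  u2 = a.0 | -a-> u3
  u3 = 0 | (no moves)
LTS(Q): 4 reachable states
  v0 = a.b.a.0 | -a-> v1
  v1 = b.a.0 | -b-> v2
  v2 = a.0 | -a-> v3
  v3 = 0 | (no moves)
Trace ⟨aa⟩ through P, begin at {u0}:
  [1] a ⇒ {u1}
  [2] a ⇒ {u2}
  P completes σ.
Trace ⟨aa⟩ through Q, begin at {v0}:
  [1] a ⇒ {v1}
  [2] a ⇒ ∅  — Q cannot continue

aa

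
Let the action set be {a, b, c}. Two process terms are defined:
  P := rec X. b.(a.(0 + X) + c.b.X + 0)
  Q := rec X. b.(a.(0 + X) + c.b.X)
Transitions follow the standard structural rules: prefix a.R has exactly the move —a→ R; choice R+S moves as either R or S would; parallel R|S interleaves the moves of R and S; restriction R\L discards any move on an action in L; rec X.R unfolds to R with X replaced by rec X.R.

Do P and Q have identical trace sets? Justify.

traces(P) = traces(Q)

Reachable graph of P (4 states):
  s0 = rec X. b.(a.(0 + X) + c.b.X + 0) has moves --b--▸ s1
  s1 = a.(0 + (rec X. b.(a.(0 + X) + c.b.X + 0))) + c.b.(rec X. b.(a.(0 + X) + c.b.X + 0)) + 0 has moves --a--▸ s2, --c--▸ s3
  s2 = 0 + (rec X. b.(a.(0 + X) + c.b.X + 0)) has moves --b--▸ s1
  s3 = b.(rec X. b.(a.(0 + X) + c.b.X + 0)) has moves --b--▸ s0
Reachable graph of Q (4 states):
  t0 = rec X. b.(a.(0 + X) + c.b.X) has moves --b--▸ t1
  t1 = a.(0 + (rec X. b.(a.(0 + X) + c.b.X))) + c.b.(rec X. b.(a.(0 + X) + c.b.X)) has moves --a--▸ t2, --c--▸ t3
  t2 = 0 + (rec X. b.(a.(0 + X) + c.b.X)) has moves --b--▸ t1
  t3 = b.(rec X. b.(a.(0 + X) + c.b.X)) has moves --b--▸ t0
Coarsest stable partition (strong bisimilarity classes):
  B0 = {s0, s2, t0, t2}
  B1 = {s1, t1}
  B2 = {s3, t3}
s0 ∈ B0, t0 ∈ B0 → same block
Bisimilar ⇒ trace-equivalent.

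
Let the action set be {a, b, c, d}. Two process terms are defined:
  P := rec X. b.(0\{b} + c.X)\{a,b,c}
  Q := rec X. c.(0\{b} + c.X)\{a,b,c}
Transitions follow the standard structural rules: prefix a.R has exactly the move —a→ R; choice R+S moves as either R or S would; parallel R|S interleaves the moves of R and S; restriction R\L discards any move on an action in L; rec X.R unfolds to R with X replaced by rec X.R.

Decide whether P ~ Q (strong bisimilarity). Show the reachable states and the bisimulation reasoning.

Reachable graph of P (2 states):
  p0 = rec X. b.(0\{b} + c.X)\{a,b,c} :: —b→ p1
  p1 = (0\{b} + c.(rec X. b.(0\{b} + c.X)\{a,b,c}))\{a,b,c} :: (no moves)
Reachable graph of Q (2 states):
  q0 = rec X. c.(0\{b} + c.X)\{a,b,c} :: —c→ q1
  q1 = (0\{b} + c.(rec X. c.(0\{b} + c.X)\{a,b,c}))\{a,b,c} :: (no moves)
Partition-refinement fixed point:
  B0 = {p0}
  B1 = {p1, q1}
  B2 = {q0}
p0 ∈ B0, q0 ∈ B2 → different blocks

P ≁ Q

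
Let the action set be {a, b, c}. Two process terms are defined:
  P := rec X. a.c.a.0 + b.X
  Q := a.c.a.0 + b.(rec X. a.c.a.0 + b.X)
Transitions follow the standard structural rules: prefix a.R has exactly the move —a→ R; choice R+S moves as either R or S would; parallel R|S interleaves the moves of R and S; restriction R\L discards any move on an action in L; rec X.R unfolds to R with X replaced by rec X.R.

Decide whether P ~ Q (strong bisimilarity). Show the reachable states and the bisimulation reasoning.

LTS(P): 4 reachable states
  u0 = rec X. a.c.a.0 + b.X ⊢ —a→ u1, —b→ u0
  u1 = c.a.0 ⊢ —c→ u2
  u2 = a.0 ⊢ —a→ u3
  u3 = 0 ⊢ deadlocked
LTS(Q): 5 reachable states
  v0 = a.c.a.0 + b.(rec X. a.c.a.0 + b.X) ⊢ —a→ v1, —b→ v2
  v1 = c.a.0 ⊢ —c→ v3
  v2 = rec X. a.c.a.0 + b.X ⊢ —a→ v1, —b→ v2
  v3 = a.0 ⊢ —a→ v4
  v4 = 0 ⊢ deadlocked
Partition-refinement fixed point:
  B0 = {u0, v0, v2}
  B1 = {u1, v1}
  B2 = {u2, v3}
  B3 = {u3, v4}
u0 ∈ B0, v0 ∈ B0 → same block

YES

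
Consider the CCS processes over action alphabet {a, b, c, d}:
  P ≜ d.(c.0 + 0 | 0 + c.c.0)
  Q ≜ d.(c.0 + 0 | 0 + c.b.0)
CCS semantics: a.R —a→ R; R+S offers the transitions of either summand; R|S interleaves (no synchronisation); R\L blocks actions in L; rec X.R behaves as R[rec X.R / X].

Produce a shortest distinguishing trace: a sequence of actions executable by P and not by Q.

LTS(P): 4 reachable states
  m0 = d.(c.0 + 0 | 0 + c.c.0) has moves =d=> m1
  m1 = c.0 + 0 | 0 + c.c.0 has moves =c=> m2, =c=> m3
  m2 = 0 has moves deadlocked
  m3 = c.0 has moves =c=> m2
LTS(Q): 4 reachable states
  n0 = d.(c.0 + 0 | 0 + c.b.0) has moves =d=> n1
  n1 = c.0 + 0 | 0 + c.b.0 has moves =c=> n2, =c=> n3
  n2 = 0 has moves deadlocked
  n3 = b.0 has moves =b=> n2
Trace ⟨dcc⟩ through P, begin at {m0}:
  [1] d ⇒ {m1}
  [2] c ⇒ {m2, m3}
  [3] c ⇒ {m2}
  ✓ P
Trace ⟨dcc⟩ through Q, begin at {n0}:
  [1] d ⇒ {n1}
  [2] c ⇒ {n2, n3}
  [3] c ⇒ no successor for Q

dcc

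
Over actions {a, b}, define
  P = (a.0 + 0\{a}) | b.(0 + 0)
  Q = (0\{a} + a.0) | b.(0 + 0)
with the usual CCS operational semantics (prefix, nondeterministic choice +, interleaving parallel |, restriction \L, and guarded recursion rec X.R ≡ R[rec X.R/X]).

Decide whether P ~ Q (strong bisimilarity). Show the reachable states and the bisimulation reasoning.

P ~ Q

Reachable graph of P (4 states):
  s0 = (a.0 + 0\{a}) | b.(0 + 0) has moves -a-> s1, -b-> s2
  s1 = 0 | b.(0 + 0) has moves -b-> s3
  s2 = (a.0 + 0\{a}) | (0 + 0) has moves -a-> s3
  s3 = 0 | (0 + 0) has moves ∅
Reachable graph of Q (4 states):
  t0 = (0\{a} + a.0) | b.(0 + 0) has moves -a-> t1, -b-> t2
  t1 = 0 | b.(0 + 0) has moves -b-> t3
  t2 = (0\{a} + a.0) | (0 + 0) has moves -a-> t3
  t3 = 0 | (0 + 0) has moves ∅
Coarsest stable partition (strong bisimilarity classes):
  B0 = {s0, t0}
  B1 = {s2, t2}
  B2 = {s3, t3}
  B3 = {s1, t1}
s0 ∈ B0, t0 ∈ B0 → same block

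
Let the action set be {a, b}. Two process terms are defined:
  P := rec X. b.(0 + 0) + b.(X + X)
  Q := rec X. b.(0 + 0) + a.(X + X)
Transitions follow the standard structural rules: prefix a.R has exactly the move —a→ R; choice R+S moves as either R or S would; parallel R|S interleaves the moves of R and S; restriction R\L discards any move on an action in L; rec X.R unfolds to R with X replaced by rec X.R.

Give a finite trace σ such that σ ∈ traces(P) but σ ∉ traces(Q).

bb

Reachable graph of P (3 states):
  p0 = rec X. b.(0 + 0) + b.(X + X) :: ··b··> p1, ··b··> p2
  p1 = (rec X. b.(0 + 0) + b.(X + X)) + (rec X. b.(0 + 0) + b.(X + X)) :: ··b··> p1, ··b··> p2
  p2 = 0 + 0 :: deadlocked
Reachable graph of Q (3 states):
  q0 = rec X. b.(0 + 0) + a.(X + X) :: ··a··> q1, ··b··> q2
  q1 = (rec X. b.(0 + 0) + a.(X + X)) + (rec X. b.(0 + 0) + a.(X + X)) :: ··a··> q1, ··b··> q2
  q2 = 0 + 0 :: deadlocked
Executing bb from P (initial set {p0}):
  [1] b ⇒ {p1, p2}
  [2] b ⇒ {p1, p2}
  ✓ P
Executing bb from Q (initial set {q0}):
  [1] b ⇒ {q2}
  [2] b ⇒ no successor for Q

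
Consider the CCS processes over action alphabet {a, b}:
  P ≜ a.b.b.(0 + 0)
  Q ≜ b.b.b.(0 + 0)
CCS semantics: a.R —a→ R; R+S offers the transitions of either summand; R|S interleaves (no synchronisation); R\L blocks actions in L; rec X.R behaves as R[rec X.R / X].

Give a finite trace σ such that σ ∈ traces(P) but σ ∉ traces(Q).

a

Reachable graph of P (4 states):
  p0 = a.b.b.(0 + 0) → --a--▸ p1
  p1 = b.b.(0 + 0) → --b--▸ p2
  p2 = b.(0 + 0) → --b--▸ p3
  p3 = 0 + 0 → (no moves)
Reachable graph of Q (4 states):
  q0 = b.b.b.(0 + 0) → --b--▸ q1
  q1 = b.b.(0 + 0) → --b--▸ q2
  q2 = b.(0 + 0) → --b--▸ q3
  q3 = 0 + 0 → (no moves)
Run σ = ⟨a⟩ on P: start {p0}
  [1] a ⇒ {p1}
  — P admits the full trace.
Run σ = ⟨a⟩ on Q: start {q0}
  [1] a ⇒ ∅ (Q stuck)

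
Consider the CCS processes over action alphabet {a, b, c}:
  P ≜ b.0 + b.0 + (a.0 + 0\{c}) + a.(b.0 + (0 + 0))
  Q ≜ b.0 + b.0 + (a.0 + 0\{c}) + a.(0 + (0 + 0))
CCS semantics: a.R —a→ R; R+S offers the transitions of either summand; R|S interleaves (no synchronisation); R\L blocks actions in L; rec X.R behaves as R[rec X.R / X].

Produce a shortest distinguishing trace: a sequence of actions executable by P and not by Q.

ab

Reachable graph of P (3 states):
  s0 = b.0 + b.0 + (a.0 + 0\{c}) + a.(b.0 + (0 + 0)) → --a--▸ s1, --a--▸ s2, --b--▸ s1
  s1 = 0 → ∅
  s2 = b.0 + (0 + 0) → --b--▸ s1
Reachable graph of Q (3 states):
  t0 = b.0 + b.0 + (a.0 + 0\{c}) + a.(0 + (0 + 0)) → --a--▸ t1, --a--▸ t2, --b--▸ t1
  t1 = 0 → ∅
  t2 = 0 + (0 + 0) → ∅
Executing ab from P (initial set {s0}):
  [1] a ⇒ {s1, s2}
  [2] b ⇒ {s1}
  — P admits the full trace.
Executing ab from Q (initial set {t0}):
  [1] a ⇒ {t1, t2}
  [2] b ⇒ ∅  — Q cannot continue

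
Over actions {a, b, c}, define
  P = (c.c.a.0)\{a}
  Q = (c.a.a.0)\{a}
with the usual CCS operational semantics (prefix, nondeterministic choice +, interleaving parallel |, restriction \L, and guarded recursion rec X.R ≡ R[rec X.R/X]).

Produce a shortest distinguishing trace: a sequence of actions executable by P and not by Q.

P's transition system — 3 states:
  p0 = (c.c.a.0)\{a} ⊢ —c→ p1
  p1 = (c.a.0)\{a} ⊢ —c→ p2
  p2 = (a.0)\{a} ⊢ ∅
Q's transition system — 2 states:
  q0 = (c.a.a.0)\{a} ⊢ —c→ q1
  q1 = (a.a.0)\{a} ⊢ ∅
Executing cc from P (initial set {p0}):
  [1] c ⇒ {p1}
  [2] c ⇒ {p2}
  — P admits the full trace.
Executing cc from Q (initial set {q0}):
  [1] c ⇒ {q1}
  [2] c ⇒ ∅  — Q cannot continue

cc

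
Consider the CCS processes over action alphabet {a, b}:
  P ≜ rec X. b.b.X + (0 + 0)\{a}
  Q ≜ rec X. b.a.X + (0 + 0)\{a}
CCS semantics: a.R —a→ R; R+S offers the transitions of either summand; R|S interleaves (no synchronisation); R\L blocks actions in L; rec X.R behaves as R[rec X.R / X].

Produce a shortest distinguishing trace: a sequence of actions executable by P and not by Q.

P's transition system — 2 states:
  s0 = rec X. b.b.X + (0 + 0)\{a} :: —b→ s1
  s1 = b.(rec X. b.b.X + (0 + 0)\{a}) :: —b→ s0
Q's transition system — 2 states:
  t0 = rec X. b.a.X + (0 + 0)\{a} :: —b→ t1
  t1 = a.(rec X. b.a.X + (0 + 0)\{a}) :: —a→ t0
Executing bb from P (initial set {s0}):
  [1] b ⇒ {s1}
  [2] b ⇒ {s0}
  P completes σ.
Executing bb from Q (initial set {t0}):
  [1] b ⇒ {t1}
  [2] b ⇒ no successor for Q

bb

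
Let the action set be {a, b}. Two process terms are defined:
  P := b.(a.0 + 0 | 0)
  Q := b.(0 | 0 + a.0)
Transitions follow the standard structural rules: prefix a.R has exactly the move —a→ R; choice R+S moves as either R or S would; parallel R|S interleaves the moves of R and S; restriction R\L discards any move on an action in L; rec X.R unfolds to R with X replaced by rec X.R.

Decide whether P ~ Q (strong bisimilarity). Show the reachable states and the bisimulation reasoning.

Reachable graph of P (3 states):
  m0 = b.(a.0 + 0 | 0) has moves —b→ m1
  m1 = a.0 + 0 | 0 has moves —a→ m2
  m2 = 0 has moves stopped
Reachable graph of Q (3 states):
  n0 = b.(0 | 0 + a.0) has moves —b→ n1
  n1 = 0 | 0 + a.0 has moves —a→ n2
  n2 = 0 has moves stopped
Bisimilarity quotient blocks:
  B0 = {m0, n0}
  B1 = {m1, n1}
  B2 = {m2, n2}
m0 ∈ B0, n0 ∈ B0 → same block

YES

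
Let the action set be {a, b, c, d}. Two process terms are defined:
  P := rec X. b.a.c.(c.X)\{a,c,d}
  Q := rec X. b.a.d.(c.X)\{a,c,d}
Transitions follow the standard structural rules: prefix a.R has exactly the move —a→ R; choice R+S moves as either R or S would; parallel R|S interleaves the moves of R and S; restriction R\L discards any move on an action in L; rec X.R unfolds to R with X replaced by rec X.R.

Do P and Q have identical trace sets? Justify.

Reachable graph of P (4 states):
  s0 = rec X. b.a.c.(c.X)\{a,c,d} ⊢ -b-> s1
  s1 = a.c.(c.(rec X. b.a.c.(c.X)\{a,c,d}))\{a,c,d} ⊢ -a-> s2
  s2 = c.(c.(rec X. b.a.c.(c.X)\{a,c,d}))\{a,c,d} ⊢ -c-> s3
  s3 = (c.(rec X. b.a.c.(c.X)\{a,c,d}))\{a,c,d} ⊢ stopped
Reachable graph of Q (4 states):
  t0 = rec X. b.a.d.(c.X)\{a,c,d} ⊢ -b-> t1
  t1 = a.d.(c.(rec X. b.a.d.(c.X)\{a,c,d}))\{a,c,d} ⊢ -a-> t2
  t2 = d.(c.(rec X. b.a.d.(c.X)\{a,c,d}))\{a,c,d} ⊢ -d-> t3
  t3 = (c.(rec X. b.a.d.(c.X)\{a,c,d}))\{a,c,d} ⊢ stopped
Executing bac from P (initial set {s0}):
  step 1 (b): {s1}
  step 2 (a): {s2}
  step 3 (c): {s3}
  P completes σ.
Executing bac from Q (initial set {t0}):
  step 1 (b): {t1}
  step 2 (a): {t2}
  step 3 (c): ∅  — Q cannot continue

trace-distinct — witness ⟨bac⟩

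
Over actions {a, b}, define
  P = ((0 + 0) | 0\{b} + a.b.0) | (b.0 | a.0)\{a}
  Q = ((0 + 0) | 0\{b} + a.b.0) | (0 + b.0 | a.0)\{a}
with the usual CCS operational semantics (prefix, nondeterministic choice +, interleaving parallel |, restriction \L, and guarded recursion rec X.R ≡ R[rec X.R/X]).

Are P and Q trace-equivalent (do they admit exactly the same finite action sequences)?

Reachable graph of P (6 states):
  s0 = ((0 + 0) | 0\{b} + a.b.0) | (b.0 | a.0)\{a} :: -a-> s1, -b-> s2
  s1 = b.0 | (b.0 | a.0)\{a} :: -b-> s3, -b-> s4
  s2 = ((0 + 0) | 0\{b} + a.b.0) | (0 | a.0)\{a} :: -a-> s4
  s3 = 0 | (b.0 | a.0)\{a} :: -b-> s5
  s4 = b.0 | (0 | a.0)\{a} :: -b-> s5
  s5 = 0 | (0 | a.0)\{a} :: ·
Reachable graph of Q (6 states):
  t0 = ((0 + 0) | 0\{b} + a.b.0) | (0 + b.0 | a.0)\{a} :: -a-> t1, -b-> t2
  t1 = b.0 | (0 + b.0 | a.0)\{a} :: -b-> t3, -b-> t4
  t2 = ((0 + 0) | 0\{b} + a.b.0) | (0 | a.0)\{a} :: -a-> t4
  t3 = 0 | (0 + b.0 | a.0)\{a} :: -b-> t5
  t4 = b.0 | (0 | a.0)\{a} :: -b-> t5
  t5 = 0 | (0 | a.0)\{a} :: ·
Partition-refinement fixed point:
  B0 = {s0, t0}
  B1 = {s2, t2}
  B2 = {s3, s4, t3, t4}
  B3 = {s5, t5}
  B4 = {s1, t1}
s0 ∈ B0, t0 ∈ B0 → same block
Bisimilar ⇒ trace-equivalent.

YES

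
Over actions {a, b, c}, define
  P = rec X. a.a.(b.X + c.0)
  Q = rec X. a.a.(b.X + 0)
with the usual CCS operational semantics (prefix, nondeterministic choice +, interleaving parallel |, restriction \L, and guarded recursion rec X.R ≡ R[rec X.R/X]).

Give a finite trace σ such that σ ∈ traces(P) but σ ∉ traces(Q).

LTS(P): 4 reachable states
  p0 = rec X. a.a.(b.X + c.0) | ··a··> p1
  p1 = a.(b.(rec X. a.a.(b.X + c.0)) + c.0) | ··a··> p2
  p2 = b.(rec X. a.a.(b.X + c.0)) + c.0 | ··b··> p0, ··c··> p3
  p3 = 0 | deadlocked
LTS(Q): 3 reachable states
  q0 = rec X. a.a.(b.X + 0) | ··a··> q1
  q1 = a.(b.(rec X. a.a.(b.X + 0)) + 0) | ··a··> q2
  q2 = b.(rec X. a.a.(b.X + 0)) + 0 | ··b··> q0
Executing aac from P (initial set {p0}):
  [1] a ⇒ {p1}
  [2] a ⇒ {p2}
  [3] c ⇒ {p3}
  — P admits the full trace.
Executing aac from Q (initial set {q0}):
  [1] a ⇒ {q1}
  [2] a ⇒ {q2}
  [3] c ⇒ ∅ (Q stuck)

aac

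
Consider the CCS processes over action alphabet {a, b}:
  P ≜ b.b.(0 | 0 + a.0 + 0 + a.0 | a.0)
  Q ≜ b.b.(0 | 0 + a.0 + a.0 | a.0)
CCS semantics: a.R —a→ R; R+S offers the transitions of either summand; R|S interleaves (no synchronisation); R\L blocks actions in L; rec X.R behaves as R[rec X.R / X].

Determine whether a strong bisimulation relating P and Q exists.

bisimilar

LTS(P): 7 reachable states
  m0 = b.b.(0 | 0 + a.0 + 0 + a.0 | a.0) ⊢ --b--▸ m1
  m1 = b.(0 | 0 + a.0 + 0 + a.0 | a.0) ⊢ --b--▸ m2
  m2 = 0 | 0 + a.0 + 0 + a.0 | a.0 ⊢ --a--▸ m3, --a--▸ m4, --a--▸ m5
  m3 = 0 ⊢ (no moves)
  m4 = 0 | a.0 ⊢ --a--▸ m6
  m5 = a.0 | 0 ⊢ --a--▸ m6
  m6 = 0 | 0 ⊢ (no moves)
LTS(Q): 7 reachable states
  n0 = b.b.(0 | 0 + a.0 + a.0 | a.0) ⊢ --b--▸ n1
  n1 = b.(0 | 0 + a.0 + a.0 | a.0) ⊢ --b--▸ n2
  n2 = 0 | 0 + a.0 + a.0 | a.0 ⊢ --a--▸ n3, --a--▸ n4, --a--▸ n5
  n3 = 0 ⊢ (no moves)
  n4 = 0 | a.0 ⊢ --a--▸ n6
  n5 = a.0 | 0 ⊢ --a--▸ n6
  n6 = 0 | 0 ⊢ (no moves)
Coarsest stable partition (strong bisimilarity classes):
  B0 = {m0, n0}
  B1 = {m1, n1}
  B2 = {m2, n2}
  B3 = {m3, m6, n3, n6}
  B4 = {m4, m5, n4, n5}
m0 ∈ B0, n0 ∈ B0 → same block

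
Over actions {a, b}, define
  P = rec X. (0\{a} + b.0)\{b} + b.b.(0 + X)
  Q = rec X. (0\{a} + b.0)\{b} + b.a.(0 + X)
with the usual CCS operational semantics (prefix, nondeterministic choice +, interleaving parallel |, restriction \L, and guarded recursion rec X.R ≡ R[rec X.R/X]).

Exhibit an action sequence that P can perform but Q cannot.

bb

LTS(P): 3 reachable states
  m0 = rec X. (0\{a} + b.0)\{b} + b.b.(0 + X) :: —b→ m1
  m1 = b.(0 + (rec X. (0\{a} + b.0)\{b} + b.b.(0 + X))) :: —b→ m2
  m2 = 0 + (rec X. (0\{a} + b.0)\{b} + b.b.(0 + X)) :: —b→ m1
LTS(Q): 3 reachable states
  n0 = rec X. (0\{a} + b.0)\{b} + b.a.(0 + X) :: —b→ n1
  n1 = a.(0 + (rec X. (0\{a} + b.0)\{b} + b.a.(0 + X))) :: —a→ n2
  n2 = 0 + (rec X. (0\{a} + b.0)\{b} + b.a.(0 + X)) :: —b→ n1
Executing bb from P (initial set {m0}):
  after b @ step 1: {m1}
  after b @ step 2: {m2}
  P completes σ.
Executing bb from Q (initial set {n0}):
  after b @ step 1: {n1}
  after b @ step 2: no successor for Q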